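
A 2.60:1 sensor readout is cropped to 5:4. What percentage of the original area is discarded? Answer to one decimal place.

51.9%

5:4 is narrower than 2.60:1, so the crop keeps the full height and trims the width.
Fraction kept = (1.250)/(2.600) ≈ 48.08%, so 51.92% is lost.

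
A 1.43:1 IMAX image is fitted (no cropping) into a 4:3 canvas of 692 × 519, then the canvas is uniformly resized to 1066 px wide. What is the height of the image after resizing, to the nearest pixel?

745 px

In the 692×519 frame the image fills the width: height = 692 / 1.430 ≈ 483.92 px.
The frame scales by 1066/692 = 1.5405; 483.92 × 1.5405 ≈ 745.45 px.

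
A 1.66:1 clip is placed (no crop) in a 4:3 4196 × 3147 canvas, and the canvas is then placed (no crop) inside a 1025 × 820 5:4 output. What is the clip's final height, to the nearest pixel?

617 px

Inside the 4196×3147 canvas the clip is width-limited at 4196.00 × 2527.71.
4:3 in 1025×820: fills the width, so the intermediate becomes 1025.00 × 768.75 — a scale of ×0.2443.
The clip scales with it: height 2527.71 × 0.2443 ≈ 617.47.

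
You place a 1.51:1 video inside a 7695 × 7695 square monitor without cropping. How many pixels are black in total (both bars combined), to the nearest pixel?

1.51:1 (1.510) > square (1.000), so the video fills the width.
That makes the image 5096.0265 px tall (7695 / 1.510).
Black = 7695 − 5096.0265 = 2598.9735 px.
Across the 7695-px span: 2598.9735 × 7695 ≈ 19999101 px.

19999101 pixels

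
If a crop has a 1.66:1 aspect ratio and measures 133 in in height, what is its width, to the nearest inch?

221 in

Width = 133 × 1.660 = 220.78.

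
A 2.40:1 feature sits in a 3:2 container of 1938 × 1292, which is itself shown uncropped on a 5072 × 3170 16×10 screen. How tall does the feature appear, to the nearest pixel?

First fit — 2.40:1 into 1938×1292 spans the width: 1938.00 × 807.50.
3:2 in 5072×3170: fills the height, so the intermediate becomes 4755.00 × 3170.00 — a scale of ×2.4536.
The feature scales with it: height 807.50 × 2.4536 ≈ 1981.25.

1981 px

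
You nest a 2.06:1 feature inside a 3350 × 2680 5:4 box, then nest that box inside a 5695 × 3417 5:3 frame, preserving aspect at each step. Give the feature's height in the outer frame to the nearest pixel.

2073 px

First fit — 2.06:1 into 3350×2680 spans the width: 3350.00 × 1626.21.
Second fit — the 5:4 canvas into 5695×3417 spans the height: 4271.25 × 3417.00 (×1.2750 from 3350×2680).
So the feature's height is 1626.21 × 1.2750 ≈ 2073.42.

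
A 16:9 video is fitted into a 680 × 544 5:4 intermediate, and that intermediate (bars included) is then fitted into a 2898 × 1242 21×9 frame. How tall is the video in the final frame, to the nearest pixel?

873 px

First fit — 16:9 into 680×544 spans the width: 680.00 × 382.50.
Second fit — the 5:4 canvas into 2898×1242 spans the height: 1552.50 × 1242.00 (×2.2831 from 680×544).
So the video's height is 382.50 × 2.2831 ≈ 873.28.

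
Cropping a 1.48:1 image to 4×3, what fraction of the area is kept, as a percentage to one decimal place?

4×3 is narrower than 1.48:1, so the crop keeps the full height and trims the width.
(1.333)/(1.480) ≈ 0.901 of the area survives.

90.1%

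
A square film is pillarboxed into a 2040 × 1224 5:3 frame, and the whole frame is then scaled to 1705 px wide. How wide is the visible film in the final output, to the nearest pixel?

Fitted into 2040×1224, the film spans the height; its width is 1224 × 1/1 ≈ 1224.00 px.
Resizing to 1705 px wide multiplies everything by 0.8358: 1224.00 → 1023.00 px.

1023 px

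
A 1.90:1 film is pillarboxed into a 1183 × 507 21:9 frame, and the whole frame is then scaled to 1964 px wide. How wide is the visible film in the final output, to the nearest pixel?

Fitted into 1183×507, the film spans the height; its width is 507 × 1.900 ≈ 963.30 px.
Scaling 1183 → 1964 is ×1.6602, so the width becomes 963.30 × 1.6602 ≈ 1599.26 px.

1599 px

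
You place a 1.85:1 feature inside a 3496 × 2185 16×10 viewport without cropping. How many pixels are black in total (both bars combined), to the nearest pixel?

1032265 pixels

Since 1.850 > 1.600, the feature is width-limited.
Content height = 3496 / 1.850 ≈ 1889.7297 px.
Black = 2185 − 1889.7297 = 295.2703 px.
Across the 3496-px span: 295.2703 × 3496 ≈ 1032265 px.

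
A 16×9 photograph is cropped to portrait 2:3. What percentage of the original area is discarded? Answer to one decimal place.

62.5%

portrait 2:3 is narrower than 16×9, so the crop keeps the full height and trims the width.
(0.667)/(1.778) ≈ 0.375 of the area survives, leaving 62.50% discarded.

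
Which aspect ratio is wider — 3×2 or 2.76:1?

2.76:1

3×2 = 1.5 and 2.76; 2.76 > 1.5.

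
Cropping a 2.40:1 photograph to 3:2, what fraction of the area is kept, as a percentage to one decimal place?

62.5%

3:2 is narrower than 2.40:1, so the crop keeps the full height and trims the width.
(1.500)/(2.400) ≈ 0.625 of the area survives.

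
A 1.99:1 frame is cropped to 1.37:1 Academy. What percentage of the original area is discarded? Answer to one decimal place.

31.2%

Going from 1.99:1 to 1.37:1 Academy means cutting width while keeping height.
(1.370)/(1.990) ≈ 0.688 of the area survives, leaving 31.16% discarded.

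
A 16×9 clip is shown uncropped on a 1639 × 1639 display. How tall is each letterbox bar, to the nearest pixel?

359 px

16×9 (1.778) > 1:1 (1.000), so the clip fills the width.
Content height = 1639 × 9/16 ≈ 921.94 px.
Black = 1639 − 921.94 = 717.06 px, or 358.53 per bar.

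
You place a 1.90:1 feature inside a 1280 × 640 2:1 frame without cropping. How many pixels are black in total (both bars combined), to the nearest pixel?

40960 pixels

Since 1.900 < 2.000, the feature is height-limited.
Content width = 640 × 1.900 ≈ 1216.0000 px.
Black = 1280 − 1216.0000 = 64.0000 px.
Bar area = 64.0000 × 640 ≈ 40960 px.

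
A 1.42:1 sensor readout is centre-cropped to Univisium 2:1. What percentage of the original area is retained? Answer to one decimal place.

The width stays; only height is cut (since Univisium 2:1 is wider than 1.42:1).
(1.420)/(2.000) ≈ 0.710 of the area survives.

71.0%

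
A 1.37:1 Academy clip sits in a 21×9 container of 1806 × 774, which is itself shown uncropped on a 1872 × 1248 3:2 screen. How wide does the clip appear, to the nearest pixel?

1099 px

Inside the 1806×774 canvas the clip is height-limited at 1060.38 × 774.00.
The 21×9 canvas is width-limited in 1872×1248, giving 1872.00 × 802.29; scale factor 1.0365.
So the clip's width is 1060.38 × 1.0365 ≈ 1099.13.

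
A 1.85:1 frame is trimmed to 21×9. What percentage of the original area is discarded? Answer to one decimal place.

20.7%

21×9 is wider than 1.85:1, so the crop keeps the full width and trims the height.
Area ratio = (1.850)/(2.333) = 79.29%; the remaining 20.71% is cropped out.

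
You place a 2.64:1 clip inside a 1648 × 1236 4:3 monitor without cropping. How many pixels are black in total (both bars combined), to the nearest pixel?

1008176 pixels

2.64:1 is wider than 4:3, so it spans the full width.
Content height = 1648 / 2.640 ≈ 624.2424 px.
1236 − 624.2424 = 611.7576 px of bars.
That's 611.7576 × 1648 ≈ 1008176 black pixels.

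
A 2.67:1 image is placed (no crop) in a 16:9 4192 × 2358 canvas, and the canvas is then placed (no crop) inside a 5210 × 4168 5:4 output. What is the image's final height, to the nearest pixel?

2.67:1 in 4192×2358: fills the width, so the image is 4192.00 × 1570.04.
Second fit — the 16:9 canvas into 5210×4168 spans the width: 5210.00 × 2930.62 (×1.2428 from 4192×2358).
Applying the same ×1.2428: 1570.04 → 1951.31.

1951 px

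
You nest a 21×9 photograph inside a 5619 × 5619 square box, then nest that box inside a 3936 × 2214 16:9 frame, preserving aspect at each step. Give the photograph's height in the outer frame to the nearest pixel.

949 px

21×9 in 5619×5619: fills the width, so the photograph is 5619.00 × 2408.14.
The square canvas is height-limited in 3936×2214, giving 2214.00 × 2214.00; scale factor 0.3940.
So the photograph's height is 2408.14 × 0.3940 ≈ 948.86.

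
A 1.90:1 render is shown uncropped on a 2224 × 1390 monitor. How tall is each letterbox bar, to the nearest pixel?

110 px

1.90:1 is wider than 16×10, so it spans the full width.
Content height = 2224 / 1.900 ≈ 1170.53 px.
Leftover height: 1390 − 1170.53 = 219.47 px → 109.74 each side.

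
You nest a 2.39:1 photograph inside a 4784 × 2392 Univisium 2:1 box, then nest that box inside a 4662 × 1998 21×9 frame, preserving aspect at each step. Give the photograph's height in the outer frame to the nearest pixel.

1672 px

2.39:1 in 4784×2392: fills the width, so the photograph is 4784.00 × 2001.67.
Univisium 2:1 in 4662×1998: fills the height, so the intermediate becomes 3996.00 × 1998.00 — a scale of ×0.8353.
Applying the same ×0.8353: 2001.67 → 1671.97.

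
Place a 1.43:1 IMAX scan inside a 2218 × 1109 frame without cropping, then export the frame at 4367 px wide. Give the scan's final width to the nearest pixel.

In the 2218×1109 frame the scan fills the height: width = 1109 × 1.430 ≈ 1585.87 px.
Scaling 2218 → 4367 is ×1.9689, so the width becomes 1585.87 × 1.9689 ≈ 3122.41 px.

3122 px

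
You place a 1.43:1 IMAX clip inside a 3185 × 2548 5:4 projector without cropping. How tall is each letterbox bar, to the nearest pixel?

1.43:1 IMAX is wider than 5:4, so it spans the full width.
The clip is 3185 / 1.430 ≈ 2227.27 px tall.
2548 − 2227.27 = 320.73 px of bars (160.36 each).

160 px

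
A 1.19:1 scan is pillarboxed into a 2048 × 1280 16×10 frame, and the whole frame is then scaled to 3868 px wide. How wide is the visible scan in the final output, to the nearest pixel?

At 2048×1280 the scan is height-limited, so width = 1280 × 1.190 ≈ 1523.20 px.
Scaling 2048 → 3868 is ×1.8887, so the width becomes 1523.20 × 1.8887 ≈ 2876.82 px.

2877 px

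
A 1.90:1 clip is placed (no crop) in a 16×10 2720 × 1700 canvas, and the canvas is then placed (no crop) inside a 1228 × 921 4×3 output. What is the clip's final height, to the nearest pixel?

Inside the 2720×1700 canvas the clip is width-limited at 2720.00 × 1431.58.
The 16×10 canvas is width-limited in 1228×921, giving 1228.00 × 767.50; scale factor 0.4515.
The clip scales with it: height 1431.58 × 0.4515 ≈ 646.32.

646 px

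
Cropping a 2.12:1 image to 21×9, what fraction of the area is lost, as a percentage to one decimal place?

The width stays; only height is cut (since 21×9 is wider than 2.12:1).
Area ratio = (2.120)/(2.333) = 90.86%; the remaining 9.14% is cropped out.

9.1%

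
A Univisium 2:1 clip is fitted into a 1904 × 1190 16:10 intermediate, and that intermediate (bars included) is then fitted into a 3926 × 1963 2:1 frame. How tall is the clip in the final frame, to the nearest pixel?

First fit — Univisium 2:1 into 1904×1190 spans the width: 1904.00 × 952.00.
The 16:10 canvas is height-limited in 3926×1963, giving 3140.80 × 1963.00; scale factor 1.6496.
The clip scales with it: height 952.00 × 1.6496 ≈ 1570.40.

1570 px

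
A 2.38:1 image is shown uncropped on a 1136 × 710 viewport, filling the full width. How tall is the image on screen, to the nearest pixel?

Content height = 1136 / 2.380 ≈ 477.31 px.

477 px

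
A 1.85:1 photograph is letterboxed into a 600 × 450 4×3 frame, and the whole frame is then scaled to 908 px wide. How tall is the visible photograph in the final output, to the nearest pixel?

491 px

At 600×450 the photograph is width-limited, so height = 600 / 1.850 ≈ 324.32 px.
Resizing to 908 px wide multiplies everything by 1.5133: 324.32 → 490.81 px.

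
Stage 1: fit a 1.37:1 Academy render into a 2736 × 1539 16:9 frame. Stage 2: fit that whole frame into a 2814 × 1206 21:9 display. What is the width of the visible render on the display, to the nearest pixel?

1652 px

1.37:1 Academy in 2736×1539: fills the height, so the render is 2108.43 × 1539.00.
Second fit — the 16:9 canvas into 2814×1206 spans the height: 2144.00 × 1206.00 (×0.7836 from 2736×1539).
Applying the same ×0.7836: 2108.43 → 1652.22.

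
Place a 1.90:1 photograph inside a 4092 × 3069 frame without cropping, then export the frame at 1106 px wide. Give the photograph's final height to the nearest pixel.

In the 4092×3069 frame the photograph fills the width: height = 4092 / 1.900 ≈ 2153.68 px.
The frame scales by 1106/4092 = 0.2703; 2153.68 × 0.2703 ≈ 582.11 px.

582 px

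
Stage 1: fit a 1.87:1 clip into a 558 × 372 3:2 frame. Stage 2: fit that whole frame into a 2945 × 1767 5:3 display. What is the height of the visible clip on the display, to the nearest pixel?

1417 px

First fit — 1.87:1 into 558×372 spans the width: 558.00 × 298.40.
Second fit — the 3:2 canvas into 2945×1767 spans the height: 2650.50 × 1767.00 (×4.7500 from 558×372).
So the clip's height is 298.40 × 4.7500 ≈ 1417.38.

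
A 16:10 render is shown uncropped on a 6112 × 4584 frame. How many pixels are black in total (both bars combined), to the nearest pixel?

4669568 pixels

16:10 (1.600) > 4×3 (1.333), so the render fills the width.
That makes the image 3820.0000 px tall (6112 × 10/16).
4584 − 3820.0000 = 764.0000 px of bars.
Bar area = 764.0000 × 6112 ≈ 4669568 px.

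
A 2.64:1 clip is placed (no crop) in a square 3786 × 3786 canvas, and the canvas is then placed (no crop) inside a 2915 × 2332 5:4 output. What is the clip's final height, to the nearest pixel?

883 px

First fit — 2.64:1 into 3786×3786 spans the width: 3786.00 × 1434.09.
square in 2915×2332: fills the height, so the intermediate becomes 2332.00 × 2332.00 — a scale of ×0.6160.
Applying the same ×0.6160: 1434.09 → 883.33.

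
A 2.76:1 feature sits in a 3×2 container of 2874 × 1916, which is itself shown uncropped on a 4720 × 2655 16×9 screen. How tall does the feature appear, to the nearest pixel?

Inside the 2874×1916 canvas the feature is width-limited at 2874.00 × 1041.30.
The 3×2 canvas is height-limited in 4720×2655, giving 3982.50 × 2655.00; scale factor 1.3857.
The feature scales with it: height 1041.30 × 1.3857 ≈ 1442.93.

1443 px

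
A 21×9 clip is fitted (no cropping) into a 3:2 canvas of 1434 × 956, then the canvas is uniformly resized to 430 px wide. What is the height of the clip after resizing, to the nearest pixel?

At 1434×956 the clip is width-limited, so height = 1434 × 9/21 ≈ 614.57 px.
The frame scales by 430/1434 = 0.2999; 614.57 × 0.2999 ≈ 184.29 px.

184 px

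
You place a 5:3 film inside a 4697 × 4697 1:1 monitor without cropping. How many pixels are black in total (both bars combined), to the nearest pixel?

8824724 pixels

5:3 (1.667) > 1:1 (1.000), so the film fills the width.
The film is 4697 × 3/5 ≈ 2818.2000 px tall.
Leftover height: 4697 − 2818.2000 = 1878.8000 px.
That's 1878.8000 × 4697 ≈ 8824724 black pixels.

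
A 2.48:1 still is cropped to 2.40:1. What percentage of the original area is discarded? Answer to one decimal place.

The height stays; only width is cut (since 2.40:1 is narrower than 2.48:1).
Area ratio = (2.400)/(2.480) = 96.77%; the remaining 3.23% is cropped out.

3.2%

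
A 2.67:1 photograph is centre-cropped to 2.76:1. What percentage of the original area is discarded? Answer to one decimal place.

3.3%

2.76:1 is wider than 2.67:1, so the crop keeps the full width and trims the height.
Fraction kept = (2.670)/(2.760) ≈ 96.74%, so 3.26% is lost.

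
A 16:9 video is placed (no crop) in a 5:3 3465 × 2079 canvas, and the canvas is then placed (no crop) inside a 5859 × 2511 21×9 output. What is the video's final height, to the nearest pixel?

16:9 in 3465×2079: fills the width, so the video is 3465.00 × 1949.06.
Second fit — the 5:3 canvas into 5859×2511 spans the height: 4185.00 × 2511.00 (×1.2078 from 3465×2079).
Applying the same ×1.2078: 1949.06 → 2354.06.

2354 px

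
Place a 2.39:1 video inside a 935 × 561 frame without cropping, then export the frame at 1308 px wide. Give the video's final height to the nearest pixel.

547 px

In the 935×561 frame the video fills the width: height = 935 / 2.390 ≈ 391.21 px.
The frame scales by 1308/935 = 1.3989; 391.21 × 1.3989 ≈ 547.28 px.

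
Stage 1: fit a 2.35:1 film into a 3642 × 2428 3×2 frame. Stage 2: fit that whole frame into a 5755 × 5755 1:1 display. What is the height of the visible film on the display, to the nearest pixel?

2.35:1 in 3642×2428: fills the width, so the film is 3642.00 × 1549.79.
3×2 in 5755×5755: fills the width, so the intermediate becomes 5755.00 × 3836.67 — a scale of ×1.5802.
So the film's height is 1549.79 × 1.5802 ≈ 2448.94.

2449 px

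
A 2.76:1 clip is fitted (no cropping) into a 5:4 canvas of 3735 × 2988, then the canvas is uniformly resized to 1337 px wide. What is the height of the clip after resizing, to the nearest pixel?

In the 3735×2988 frame the clip fills the width: height = 3735 / 2.760 ≈ 1353.26 px.
The frame scales by 1337/3735 = 0.3580; 1353.26 × 0.3580 ≈ 484.42 px.

484 px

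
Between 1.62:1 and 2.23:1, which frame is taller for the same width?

1.62:1

1.62 and 2.23; 2.23 > 1.62. The smaller width-to-height ratio is the taller frame.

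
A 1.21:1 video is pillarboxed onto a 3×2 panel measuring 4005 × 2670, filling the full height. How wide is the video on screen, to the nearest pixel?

3231 px

The video is 2670 × 1.210 ≈ 3230.70 px wide.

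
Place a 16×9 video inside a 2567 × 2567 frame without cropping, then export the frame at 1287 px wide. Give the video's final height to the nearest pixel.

724 px

Fitted into 2567×2567, the video spans the width; its height is 2567 × 9/16 ≈ 1443.94 px.
Scaling 2567 → 1287 is ×0.5014, so the height becomes 1443.94 × 0.5014 ≈ 723.94 px.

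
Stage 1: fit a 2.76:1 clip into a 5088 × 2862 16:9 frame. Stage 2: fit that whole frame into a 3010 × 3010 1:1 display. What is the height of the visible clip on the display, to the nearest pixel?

First fit — 2.76:1 into 5088×2862 spans the width: 5088.00 × 1843.48.
Second fit — the 16:9 canvas into 3010×3010 spans the width: 3010.00 × 1693.12 (×0.5916 from 5088×2862).
Applying the same ×0.5916: 1843.48 → 1090.58.

1091 px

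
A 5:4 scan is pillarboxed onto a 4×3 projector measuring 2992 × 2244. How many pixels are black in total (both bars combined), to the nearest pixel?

5:4 is narrower than 4×3, so it spans the full height.
The scan is 2244 × 5/4 ≈ 2805.0000 px wide.
Leftover width: 2992 − 2805.0000 = 187.0000 px.
Across the 2244-px span: 187.0000 × 2244 ≈ 419628 px.

419628 pixels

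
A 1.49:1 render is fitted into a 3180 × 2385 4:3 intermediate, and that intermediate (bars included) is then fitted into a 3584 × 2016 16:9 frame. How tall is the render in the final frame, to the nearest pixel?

1.49:1 in 3180×2385: fills the width, so the render is 3180.00 × 2134.23.
Second fit — the 4:3 canvas into 3584×2016 spans the height: 2688.00 × 2016.00 (×0.8453 from 3180×2385).
The render scales with it: height 2134.23 × 0.8453 ≈ 1804.03.

1804 px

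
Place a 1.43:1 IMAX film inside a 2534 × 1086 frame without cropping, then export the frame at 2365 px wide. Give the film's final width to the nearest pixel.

Fitted into 2534×1086, the film spans the height; its width is 1086 × 1.430 ≈ 1552.98 px.
The frame scales by 2365/2534 = 0.9333; 1552.98 × 0.9333 ≈ 1449.41 px.

1449 px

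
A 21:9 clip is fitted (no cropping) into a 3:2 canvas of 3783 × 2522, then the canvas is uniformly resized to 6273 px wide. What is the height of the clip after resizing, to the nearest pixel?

Fitted into 3783×2522, the clip spans the width; its height is 3783 × 9/21 ≈ 1621.29 px.
The frame scales by 6273/3783 = 1.6582; 1621.29 × 1.6582 ≈ 2688.43 px.

2688 px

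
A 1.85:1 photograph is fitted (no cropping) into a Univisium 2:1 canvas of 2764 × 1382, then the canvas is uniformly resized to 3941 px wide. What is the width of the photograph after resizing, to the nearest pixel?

3645 px

At 2764×1382 the photograph is height-limited, so width = 1382 × 1.850 ≈ 2556.70 px.
The frame scales by 3941/2764 = 1.4258; 2556.70 × 1.4258 ≈ 3645.43 px.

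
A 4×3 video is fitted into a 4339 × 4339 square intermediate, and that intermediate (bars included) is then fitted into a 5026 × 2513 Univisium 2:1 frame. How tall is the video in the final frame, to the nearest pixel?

1885 px

Inside the 4339×4339 canvas the video is width-limited at 4339.00 × 3254.25.
The square canvas is height-limited in 5026×2513, giving 2513.00 × 2513.00; scale factor 0.5792.
So the video's height is 3254.25 × 0.5792 ≈ 1884.75.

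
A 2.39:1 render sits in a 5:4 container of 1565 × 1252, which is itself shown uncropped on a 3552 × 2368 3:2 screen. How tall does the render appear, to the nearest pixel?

1238 px

First fit — 2.39:1 into 1565×1252 spans the width: 1565.00 × 654.81.
Second fit — the 5:4 canvas into 3552×2368 spans the height: 2960.00 × 2368.00 (×1.8914 from 1565×1252).
Applying the same ×1.8914: 654.81 → 1238.49.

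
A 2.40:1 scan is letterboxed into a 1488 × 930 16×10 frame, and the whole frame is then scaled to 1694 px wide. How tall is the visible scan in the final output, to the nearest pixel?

706 px

At 1488×930 the scan is width-limited, so height = 1488 / 2.400 ≈ 620.00 px.
Scaling 1488 → 1694 is ×1.1384, so the height becomes 620.00 × 1.1384 ≈ 705.83 px.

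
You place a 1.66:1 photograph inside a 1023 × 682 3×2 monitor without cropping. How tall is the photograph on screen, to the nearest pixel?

Since 1.660 > 1.500, the photograph is width-limited.
The photograph is 1023 / 1.660 ≈ 616.27 px tall.

616 px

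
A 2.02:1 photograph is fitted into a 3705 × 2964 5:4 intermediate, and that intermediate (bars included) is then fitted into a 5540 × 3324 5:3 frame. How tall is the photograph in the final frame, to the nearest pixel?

2057 px

2.02:1 in 3705×2964: fills the width, so the photograph is 3705.00 × 1834.16.
The 5:4 canvas is height-limited in 5540×3324, giving 4155.00 × 3324.00; scale factor 1.1215.
So the photograph's height is 1834.16 × 1.1215 ≈ 2056.93.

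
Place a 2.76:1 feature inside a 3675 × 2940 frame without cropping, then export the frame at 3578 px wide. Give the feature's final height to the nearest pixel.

1296 px

Fitted into 3675×2940, the feature spans the width; its height is 3675 / 2.760 ≈ 1331.52 px.
Resizing to 3578 px wide multiplies everything by 0.9736: 1331.52 → 1296.38 px.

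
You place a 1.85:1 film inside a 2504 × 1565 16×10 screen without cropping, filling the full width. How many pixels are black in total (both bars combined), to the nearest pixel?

The film is 2504 / 1.850 ≈ 1353.5135 px tall.
Leftover height: 1565 − 1353.5135 = 211.4865 px.
Bar area = 211.4865 × 2504 ≈ 529562 px.

529562 pixels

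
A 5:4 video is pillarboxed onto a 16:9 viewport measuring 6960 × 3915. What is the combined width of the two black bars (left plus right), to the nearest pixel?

5:4 (1.250) < 16:9 (1.778), so the video fills the height.
The video is 3915 × 5/4 ≈ 4893.75 px wide.
6960 − 4893.75 = 2066.25 px of bars.

2066 px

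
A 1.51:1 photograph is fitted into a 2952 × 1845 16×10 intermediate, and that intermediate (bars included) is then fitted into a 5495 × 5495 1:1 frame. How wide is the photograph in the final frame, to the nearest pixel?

First fit — 1.51:1 into 2952×1845 spans the height: 2785.95 × 1845.00.
16×10 in 5495×5495: fills the width, so the intermediate becomes 5495.00 × 3434.38 — a scale of ×1.8614.
Applying the same ×1.8614: 2785.95 → 5185.91.

5186 px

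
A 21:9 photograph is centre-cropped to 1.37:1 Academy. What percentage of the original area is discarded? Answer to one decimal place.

The height stays; only width is cut (since 1.37:1 Academy is narrower than 21:9).
Fraction kept = (1.370)/(2.333) ≈ 58.71%, so 41.29% is lost.

41.3%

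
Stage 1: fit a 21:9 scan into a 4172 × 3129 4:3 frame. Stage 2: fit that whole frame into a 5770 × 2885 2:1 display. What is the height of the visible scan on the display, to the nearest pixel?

1649 px

21:9 in 4172×3129: fills the width, so the scan is 4172.00 × 1788.00.
The 4:3 canvas is height-limited in 5770×2885, giving 3846.67 × 2885.00; scale factor 0.9220.
The scan scales with it: height 1788.00 × 0.9220 ≈ 1648.57.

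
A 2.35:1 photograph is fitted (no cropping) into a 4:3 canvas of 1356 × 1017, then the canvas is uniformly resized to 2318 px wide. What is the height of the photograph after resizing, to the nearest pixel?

986 px

In the 1356×1017 frame the photograph fills the width: height = 1356 / 2.350 ≈ 577.02 px.
Scaling 1356 → 2318 is ×1.7094, so the height becomes 577.02 × 1.7094 ≈ 986.38 px.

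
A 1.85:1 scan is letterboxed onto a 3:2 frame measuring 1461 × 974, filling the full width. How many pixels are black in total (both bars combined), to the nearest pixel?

The scan is 1461 / 1.850 ≈ 789.7297 px tall.
974 − 789.7297 = 184.2703 px of bars.
Bar area = 184.2703 × 1461 ≈ 269219 px.

269219 pixels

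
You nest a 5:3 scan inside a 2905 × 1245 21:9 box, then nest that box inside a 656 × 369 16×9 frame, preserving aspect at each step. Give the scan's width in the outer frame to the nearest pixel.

5:3 in 2905×1245: fills the height, so the scan is 2075.00 × 1245.00.
21:9 in 656×369: fills the width, so the intermediate becomes 656.00 × 281.14 — a scale of ×0.2258.
So the scan's width is 2075.00 × 0.2258 ≈ 468.57.

469 px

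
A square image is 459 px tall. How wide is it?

459 px

Width = 459 × 1/1 = 459.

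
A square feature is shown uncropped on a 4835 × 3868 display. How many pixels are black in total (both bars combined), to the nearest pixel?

square is narrower than 5:4, so it spans the full height.
The feature is 3868 × 1/1 ≈ 3868.0000 px wide.
4835 − 3868.0000 = 967.0000 px of bars.
Across the 3868-px span: 967.0000 × 3868 ≈ 3740356 px.

3740356 pixels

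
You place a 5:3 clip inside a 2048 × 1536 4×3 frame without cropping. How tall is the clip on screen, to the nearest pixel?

5:3 (1.667) > 4×3 (1.333), so the clip fills the width.
Content height = 2048 × 3/5 ≈ 1228.80 px.

1229 px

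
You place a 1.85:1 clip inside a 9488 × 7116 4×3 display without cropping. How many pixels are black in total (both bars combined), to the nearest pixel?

Since 1.850 > 1.333, the clip is width-limited.
That makes the image 5128.6486 px tall (9488 / 1.850).
Leftover height: 7116 − 5128.6486 = 1987.3514 px.
Bar area = 1987.3514 × 9488 ≈ 18855990 px.

18855990 pixels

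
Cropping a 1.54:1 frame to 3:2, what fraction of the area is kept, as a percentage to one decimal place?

3:2 is narrower than 1.54:1, so the crop keeps the full height and trims the width.
(1.500)/(1.540) ≈ 0.974 of the area survives.

97.4%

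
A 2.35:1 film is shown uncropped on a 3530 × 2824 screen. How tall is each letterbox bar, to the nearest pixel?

661 px

2.35:1 is wider than 5:4, so it spans the full width.
That makes the image 1502.13 px tall (3530 / 2.350).
2824 − 1502.13 = 1321.87 px of bars (660.94 each).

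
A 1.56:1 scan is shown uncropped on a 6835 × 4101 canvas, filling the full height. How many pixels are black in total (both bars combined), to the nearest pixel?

1793941 pixels

Content width = 4101 × 1.560 ≈ 6397.5600 px.
Leftover width: 6835 − 6397.5600 = 437.4400 px.
Across the 4101-px span: 437.4400 × 4101 ≈ 1793941 px.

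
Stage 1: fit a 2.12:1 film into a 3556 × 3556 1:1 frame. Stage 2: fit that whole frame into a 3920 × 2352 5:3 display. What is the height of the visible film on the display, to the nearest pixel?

1109 px

2.12:1 in 3556×3556: fills the width, so the film is 3556.00 × 1677.36.
1:1 in 3920×2352: fills the height, so the intermediate becomes 2352.00 × 2352.00 — a scale of ×0.6614.
So the film's height is 1677.36 × 0.6614 ≈ 1109.43.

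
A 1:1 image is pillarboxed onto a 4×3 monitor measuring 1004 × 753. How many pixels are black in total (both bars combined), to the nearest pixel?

189003 pixels

Since 1.000 < 1.333, the image is height-limited.
The image is 753 × 1/1 ≈ 753.0000 px wide.
Black = 1004 − 753.0000 = 251.0000 px.
Across the 753-px span: 251.0000 × 753 ≈ 189003 px.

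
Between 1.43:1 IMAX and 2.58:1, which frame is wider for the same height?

1.43 and 2.58; 2.58 > 1.43.

2.58:1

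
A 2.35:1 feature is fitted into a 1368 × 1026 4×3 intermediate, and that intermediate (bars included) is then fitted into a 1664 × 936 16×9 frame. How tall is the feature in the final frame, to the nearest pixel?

First fit — 2.35:1 into 1368×1026 spans the width: 1368.00 × 582.13.
4×3 in 1664×936: fills the height, so the intermediate becomes 1248.00 × 936.00 — a scale of ×0.9123.
The feature scales with it: height 582.13 × 0.9123 ≈ 531.06.

531 px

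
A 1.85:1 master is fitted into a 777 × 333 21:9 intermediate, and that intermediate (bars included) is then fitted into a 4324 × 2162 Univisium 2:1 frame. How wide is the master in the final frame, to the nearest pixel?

3428 px

First fit — 1.85:1 into 777×333 spans the height: 616.05 × 333.00.
Second fit — the 21:9 canvas into 4324×2162 spans the width: 4324.00 × 1853.14 (×5.5650 from 777×333).
The master scales with it: width 616.05 × 5.5650 ≈ 3428.31.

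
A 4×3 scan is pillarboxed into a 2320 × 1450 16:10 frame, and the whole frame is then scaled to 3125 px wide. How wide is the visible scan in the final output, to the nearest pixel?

At 2320×1450 the scan is height-limited, so width = 1450 × 4/3 ≈ 1933.33 px.
The frame scales by 3125/2320 = 1.3470; 1933.33 × 1.3470 ≈ 2604.17 px.

2604 px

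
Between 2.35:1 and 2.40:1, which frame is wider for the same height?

2.35 and 2.4; 2.4 > 2.35.

2.40:1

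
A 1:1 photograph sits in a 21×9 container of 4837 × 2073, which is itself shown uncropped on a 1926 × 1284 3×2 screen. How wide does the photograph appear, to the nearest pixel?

825 px

Inside the 4837×2073 canvas the photograph is height-limited at 2073.00 × 2073.00.
The 21×9 canvas is width-limited in 1926×1284, giving 1926.00 × 825.43; scale factor 0.3982.
The photograph scales with it: width 2073.00 × 0.3982 ≈ 825.43.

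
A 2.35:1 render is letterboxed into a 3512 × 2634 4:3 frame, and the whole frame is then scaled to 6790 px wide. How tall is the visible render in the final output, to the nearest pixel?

In the 3512×2634 frame the render fills the width: height = 3512 / 2.350 ≈ 1494.47 px.
Scaling 3512 → 6790 is ×1.9334, so the height becomes 1494.47 × 1.9334 ≈ 2889.36 px.

2889 px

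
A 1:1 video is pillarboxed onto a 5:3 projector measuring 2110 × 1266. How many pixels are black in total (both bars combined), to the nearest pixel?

Since 1.000 < 1.667, the video is height-limited.
Content width = 1266 × 1/1 ≈ 1266.0000 px.
Leftover width: 2110 − 1266.0000 = 844.0000 px.
Bar area = 844.0000 × 1266 ≈ 1068504 px.

1068504 pixels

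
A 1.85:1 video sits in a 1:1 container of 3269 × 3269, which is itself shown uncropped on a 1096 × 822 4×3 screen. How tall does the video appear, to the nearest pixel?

444 px

First fit — 1.85:1 into 3269×3269 spans the width: 3269.00 × 1767.03.
The 1:1 canvas is height-limited in 1096×822, giving 822.00 × 822.00; scale factor 0.2515.
The video scales with it: height 1767.03 × 0.2515 ≈ 444.32.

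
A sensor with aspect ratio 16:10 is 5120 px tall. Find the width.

8192 px

At 16:10, 5120·16/10 ≈ 8192.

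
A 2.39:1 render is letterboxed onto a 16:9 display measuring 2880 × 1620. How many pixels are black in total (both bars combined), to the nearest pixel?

1195140 pixels

Since 2.390 > 1.778, the render is width-limited.
The render is 2880 / 2.390 ≈ 1205.0209 px tall.
Black = 1620 − 1205.0209 = 414.9791 px.
Across the 2880-px span: 414.9791 × 2880 ≈ 1195140 px.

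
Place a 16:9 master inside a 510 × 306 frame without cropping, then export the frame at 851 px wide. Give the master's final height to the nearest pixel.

479 px

In the 510×306 frame the master fills the width: height = 510 × 9/16 ≈ 286.88 px.
The frame scales by 851/510 = 1.6686; 286.88 × 1.6686 ≈ 478.69 px.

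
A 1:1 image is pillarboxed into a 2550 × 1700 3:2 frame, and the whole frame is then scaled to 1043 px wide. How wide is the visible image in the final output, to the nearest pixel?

In the 2550×1700 frame the image fills the height: width = 1700 × 1/1 ≈ 1700.00 px.
The frame scales by 1043/2550 = 0.4090; 1700.00 × 0.4090 ≈ 695.33 px.

695 px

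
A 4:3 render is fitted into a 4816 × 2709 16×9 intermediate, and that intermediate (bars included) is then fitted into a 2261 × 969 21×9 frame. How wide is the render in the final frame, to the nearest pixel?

1292 px

First fit — 4:3 into 4816×2709 spans the height: 3612.00 × 2709.00.
The 16×9 canvas is height-limited in 2261×969, giving 1722.67 × 969.00; scale factor 0.3577.
So the render's width is 3612.00 × 0.3577 ≈ 1292.00.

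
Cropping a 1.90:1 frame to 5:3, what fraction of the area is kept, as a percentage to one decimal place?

87.7%

5:3 is narrower than 1.90:1, so the crop keeps the full height and trims the width.
(1.667)/(1.900) ≈ 0.877 of the area survives.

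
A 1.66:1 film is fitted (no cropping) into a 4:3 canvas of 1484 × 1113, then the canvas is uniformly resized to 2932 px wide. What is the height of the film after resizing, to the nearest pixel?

In the 1484×1113 frame the film fills the width: height = 1484 / 1.660 ≈ 893.98 px.
Resizing to 2932 px wide multiplies everything by 1.9757: 893.98 → 1766.27 px.

1766 px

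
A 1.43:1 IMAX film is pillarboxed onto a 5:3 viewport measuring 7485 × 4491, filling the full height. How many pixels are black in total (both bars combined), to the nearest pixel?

The film is 4491 × 1.430 ≈ 6422.1300 px wide.
Leftover width: 7485 − 6422.1300 = 1062.8700 px.
That's 1062.8700 × 4491 ≈ 4773349 black pixels.

4773349 pixels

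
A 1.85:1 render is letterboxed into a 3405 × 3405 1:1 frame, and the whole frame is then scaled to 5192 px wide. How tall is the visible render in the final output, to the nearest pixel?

2806 px

Fitted into 3405×3405, the render spans the width; its height is 3405 / 1.850 ≈ 1840.54 px.
The frame scales by 5192/3405 = 1.5248; 1840.54 × 1.5248 ≈ 2806.49 px.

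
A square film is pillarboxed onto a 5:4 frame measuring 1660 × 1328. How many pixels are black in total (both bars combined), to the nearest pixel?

square is narrower than 5:4, so it spans the full height.
Content width = 1328 × 1/1 ≈ 1328.0000 px.
Leftover width: 1660 − 1328.0000 = 332.0000 px.
Bar area = 332.0000 × 1328 ≈ 440896 px.

440896 pixels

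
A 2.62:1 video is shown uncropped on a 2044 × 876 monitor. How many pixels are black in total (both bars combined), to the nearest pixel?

Since 2.620 > 2.333, the video is width-limited.
Content height = 2044 / 2.620 ≈ 780.1527 px.
Black = 876 − 780.1527 = 95.8473 px.
Bar area = 95.8473 × 2044 ≈ 195912 px.

195912 pixels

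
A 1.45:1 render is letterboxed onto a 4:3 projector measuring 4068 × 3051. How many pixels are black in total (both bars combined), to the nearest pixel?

998624 pixels

Since 1.450 > 1.333, the render is width-limited.
That makes the image 2805.5172 px tall (4068 / 1.450).
3051 − 2805.5172 = 245.4828 px of bars.
Bar area = 245.4828 × 4068 ≈ 998624 px.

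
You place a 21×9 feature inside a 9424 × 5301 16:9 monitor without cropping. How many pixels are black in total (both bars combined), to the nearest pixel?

11894434 pixels

21×9 is wider than 16:9, so it spans the full width.
Content height = 9424 × 9/21 ≈ 4038.8571 px.
Leftover height: 5301 − 4038.8571 = 1262.1429 px.
That's 1262.1429 × 9424 ≈ 11894434 black pixels.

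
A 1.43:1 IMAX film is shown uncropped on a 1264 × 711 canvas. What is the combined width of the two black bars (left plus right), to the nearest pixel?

Since 1.430 < 1.778, the film is height-limited.
The film is 711 × 1.430 ≈ 1016.73 px wide.
1264 − 1016.73 = 247.27 px of bars.

247 px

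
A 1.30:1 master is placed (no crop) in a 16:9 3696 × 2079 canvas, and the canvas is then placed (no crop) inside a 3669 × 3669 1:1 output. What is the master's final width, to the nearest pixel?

2683 px

First fit — 1.30:1 into 3696×2079 spans the height: 2702.70 × 2079.00.
Second fit — the 16:9 canvas into 3669×3669 spans the width: 3669.00 × 2063.81 (×0.9927 from 3696×2079).
The master scales with it: width 2702.70 × 0.9927 ≈ 2682.96.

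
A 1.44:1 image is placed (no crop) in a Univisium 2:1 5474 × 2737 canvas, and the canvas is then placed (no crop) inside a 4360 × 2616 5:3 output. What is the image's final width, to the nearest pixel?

Inside the 5474×2737 canvas the image is height-limited at 3941.28 × 2737.00.
Univisium 2:1 in 4360×2616: fills the width, so the intermediate becomes 4360.00 × 2180.00 — a scale of ×0.7965.
Applying the same ×0.7965: 3941.28 → 3139.20.

3139 px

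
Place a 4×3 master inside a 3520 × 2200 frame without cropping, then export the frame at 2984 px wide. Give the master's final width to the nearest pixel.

2487 px

Fitted into 3520×2200, the master spans the height; its width is 2200 × 4/3 ≈ 2933.33 px.
Resizing to 2984 px wide multiplies everything by 0.8477: 2933.33 → 2486.67 px.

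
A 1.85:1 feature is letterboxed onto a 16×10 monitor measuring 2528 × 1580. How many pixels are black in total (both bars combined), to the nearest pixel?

1.85:1 (1.850) > 16×10 (1.600), so the feature fills the width.
The feature is 2528 / 1.850 ≈ 1366.4865 px tall.
Leftover height: 1580 − 1366.4865 = 213.5135 px.
Across the 2528-px span: 213.5135 × 2528 ≈ 539762 px.

539762 pixels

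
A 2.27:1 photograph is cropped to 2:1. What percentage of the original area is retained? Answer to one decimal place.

88.1%

The height stays; only width is cut (since 2:1 is narrower than 2.27:1).
Area ratio = (2.000)/(2.270) = 88.11% retained.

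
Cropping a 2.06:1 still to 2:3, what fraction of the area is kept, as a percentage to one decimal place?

32.4%

Going from 2.06:1 to 2:3 means cutting width while keeping height.
Area ratio = (0.667)/(2.060) = 32.36% retained.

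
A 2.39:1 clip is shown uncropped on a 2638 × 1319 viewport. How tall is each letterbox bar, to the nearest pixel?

108 px

2.39:1 is wider than Univisium 2:1, so it spans the full width.
The clip is 2638 / 2.390 ≈ 1103.77 px tall.
Leftover height: 1319 − 1103.77 = 215.23 px → 107.62 each side.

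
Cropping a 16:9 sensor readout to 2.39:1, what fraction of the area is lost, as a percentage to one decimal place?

2.39:1 is wider than 16:9, so the crop keeps the full width and trims the height.
Fraction kept = (1.778)/(2.390) ≈ 74.38%, so 25.62% is lost.

25.6%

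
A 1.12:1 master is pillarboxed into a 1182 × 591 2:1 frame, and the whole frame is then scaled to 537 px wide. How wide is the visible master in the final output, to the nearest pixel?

Fitted into 1182×591, the master spans the height; its width is 591 × 1.120 ≈ 661.92 px.
Scaling 1182 → 537 is ×0.4543, so the width becomes 661.92 × 0.4543 ≈ 300.72 px.

301 px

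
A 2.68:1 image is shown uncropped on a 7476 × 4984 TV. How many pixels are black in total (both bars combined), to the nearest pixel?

2.68:1 is wider than 3:2, so it spans the full width.
The image is 7476 / 2.680 ≈ 2789.5522 px tall.
Black = 4984 − 2789.5522 = 2194.4478 px.
Across the 7476-px span: 2194.4478 × 7476 ≈ 16405691 px.

16405691 pixels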